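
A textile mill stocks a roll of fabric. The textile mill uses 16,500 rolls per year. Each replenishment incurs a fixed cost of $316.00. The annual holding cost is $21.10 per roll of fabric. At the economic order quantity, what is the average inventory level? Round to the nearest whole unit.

Average inventory ≈ 352 rolls

Q* = √(2DS/H) = √(2 × 16,500 × 316 / 21.1) ≈ 703.01.
Average inventory = Q*/2 ≈ 703.01 / 2 = 351.503.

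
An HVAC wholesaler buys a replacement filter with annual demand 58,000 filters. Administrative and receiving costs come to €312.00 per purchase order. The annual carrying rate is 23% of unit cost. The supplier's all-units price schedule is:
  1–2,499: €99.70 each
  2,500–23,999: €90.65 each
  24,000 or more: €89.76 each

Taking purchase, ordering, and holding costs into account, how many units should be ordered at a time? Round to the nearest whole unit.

Holding cost per unit per year at price C is H = 0.23·C.
Candidates are each tier's EOQ (if it falls in that tier) and each price-break quantity.
EOQ at €99.70 = 1256.3 (feasible in tier 1): TC = 58,000×€99.70 + (58,000/1256.3)×312 + (1256.3/2)×0.23×€99.70 = €5,811,408.31.
EOQ at €90.65 = 1317.5 < 2500, so use break Q=2500: TC = 58,000×€90.65 + (58,000/2500.0)×312 + (2500.0/2)×0.23×€90.65 = €5,291,000.28.
EOQ at €89.76 = 1324.0 < 24000, so use break Q=24000: TC = 58,000×€89.76 + (58,000/24000.0)×312 + (24000.0/2)×0.23×€89.76 = €5,454,571.60.
Lowest total cost is €5,291,000.28 at Q = 2500.0.

Q* ≈ 2,500 filters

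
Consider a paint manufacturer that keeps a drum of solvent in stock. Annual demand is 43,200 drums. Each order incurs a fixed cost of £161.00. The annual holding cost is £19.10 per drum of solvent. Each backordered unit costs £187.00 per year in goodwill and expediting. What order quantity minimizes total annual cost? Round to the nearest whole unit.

With planned backorders, Q* = √(2DS/H) · √((H+B)/B).
√(2DS/H) = √(2 × 43,200 × 161 / 19.1) = 853.401.
√((H+B)/B) = √((19.1+187)/187) = 1.0498.
Q* ≈ 895.924.

Q* ≈ 896 drums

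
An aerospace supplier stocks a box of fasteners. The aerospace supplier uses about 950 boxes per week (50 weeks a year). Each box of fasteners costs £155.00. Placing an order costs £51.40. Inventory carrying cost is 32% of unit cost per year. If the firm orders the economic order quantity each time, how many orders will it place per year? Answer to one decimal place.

Annual demand D = 950 × 50 = 47,500.
Holding cost H = 0.32 × £155.00 = £49.6000 per unit per year.
The optimal lot size = √(2DS/H) = √(2 × 47,500 × 51.4 / 49.6) ≈ 313.76.
Orders per year = D / Q* = 47,500 / 313.76 ≈ 151.388.

N ≈ 151.4 orders per year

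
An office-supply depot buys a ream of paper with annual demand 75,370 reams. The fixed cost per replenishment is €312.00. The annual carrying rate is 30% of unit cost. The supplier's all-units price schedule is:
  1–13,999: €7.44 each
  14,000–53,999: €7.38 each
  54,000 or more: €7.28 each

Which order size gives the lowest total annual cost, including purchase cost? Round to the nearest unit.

Holding cost per unit per year at price C is H = 0.30·C.
Candidates are each tier's EOQ (if it falls in that tier) and each price-break quantity.
EOQ at €7.44 = 4590.3 (feasible in tier 1): TC = 75,370×€7.44 + (75,370/4590.3)×312 + (4590.3/2)×0.30×€7.44 = €570,998.43.
EOQ at €7.38 = 4609.0 < 14000, so use break Q=14000: TC = 75,370×€7.38 + (75,370/14000.0)×312 + (14000.0/2)×0.30×€7.38 = €573,408.27.
EOQ at €7.28 = 4640.5 < 54000, so use break Q=54000: TC = 75,370×€7.28 + (75,370/54000.0)×312 + (54000.0/2)×0.30×€7.28 = €608,097.07.
Lowest total cost is €570,998.43 at Q = 4590.3.

Q* ≈ 4,590 reams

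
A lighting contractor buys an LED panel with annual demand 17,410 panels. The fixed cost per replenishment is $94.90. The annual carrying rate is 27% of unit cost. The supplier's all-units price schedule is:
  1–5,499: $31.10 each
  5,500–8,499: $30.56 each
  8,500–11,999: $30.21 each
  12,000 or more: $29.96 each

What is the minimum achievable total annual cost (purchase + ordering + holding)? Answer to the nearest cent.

TC* ≈ $546,718.56

Holding cost per unit per year at price C is H = 0.27·C.
Candidates are each tier's EOQ (if it falls in that tier) and each price-break quantity.
EOQ at $31.10 = 627.3 (feasible in tier 1): TC = 17,410×$31.10 + (17,410/627.3)×94.9 + (627.3/2)×0.27×$31.10 = $546,718.56.
EOQ at $30.56 = 632.8 < 5500, so use break Q=5500: TC = 17,410×$30.56 + (17,410/5500.0)×94.9 + (5500.0/2)×0.27×$30.56 = $555,040.80.
EOQ at $30.21 = 636.5 < 8500, so use break Q=8500: TC = 17,410×$30.21 + (17,410/8500.0)×94.9 + (8500.0/2)×0.27×$30.21 = $560,816.45.
EOQ at $29.96 = 639.1 < 12000, so use break Q=12000: TC = 17,410×$29.96 + (17,410/12000.0)×94.9 + (12000.0/2)×0.27×$29.96 = $570,276.48.
Lowest total cost among the candidates is at Q = 627.3.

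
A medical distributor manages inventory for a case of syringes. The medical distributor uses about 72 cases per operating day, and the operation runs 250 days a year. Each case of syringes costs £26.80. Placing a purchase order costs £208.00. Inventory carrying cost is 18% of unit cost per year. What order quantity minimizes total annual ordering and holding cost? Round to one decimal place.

Q* ≈ 1,245.9 cases

Annual demand D = 72 × 250 = 18,000.
Holding cost H = 0.18 × £26.80 = £4.8240 per unit per year.
EOQ = √(2DS / H) = √(2 × 18,000 × 208 / 4.824).
= √(7,488,000 / 4.824) = √1,552,238.806 ≈ 1245.889.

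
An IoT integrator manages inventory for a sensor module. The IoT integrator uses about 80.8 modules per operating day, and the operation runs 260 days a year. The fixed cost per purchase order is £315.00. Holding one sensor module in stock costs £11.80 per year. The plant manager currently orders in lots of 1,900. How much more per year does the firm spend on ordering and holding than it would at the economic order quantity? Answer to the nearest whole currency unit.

Extra cost ≈ £2,196 per year

Annual demand D = 80.8 × 260 = 21,008.
EOQ = √(2DS/H) = √(2 × 21,008 × 315 / 11.8) ≈ 1059.06.
Cost at Q* = (D/Q*)S + (Q*/2)H = √(2DSH) ≈ £12,496.94.
Cost at Q = 1,900: (21,008/1,900)×315 + (1,900/2)×11.8 = £3,482.91 + £11,210.00 = £14,692.91.
Excess = £14,692.91 − £12,496.94 = £2,195.97.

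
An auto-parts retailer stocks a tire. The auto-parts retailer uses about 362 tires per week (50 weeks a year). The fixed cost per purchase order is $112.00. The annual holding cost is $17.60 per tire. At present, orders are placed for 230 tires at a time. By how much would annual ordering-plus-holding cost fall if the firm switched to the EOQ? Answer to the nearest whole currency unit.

Annual demand D = 362 × 50 = 18,100.
EOQ = √(2DS/H) = √(2 × 18,100 × 112 / 17.6) ≈ 479.96.
Cost at Q* = (D/Q*)S + (Q*/2)H = √(2DSH) ≈ $8,447.33.
Cost at Q = 230: (18,100/230)×112 + (230/2)×17.6 = $8,813.91 + $2,024.00 = $10,837.91.
Excess = $10,837.91 − $8,447.33 = $2,390.58.

Extra cost ≈ $2,391 per year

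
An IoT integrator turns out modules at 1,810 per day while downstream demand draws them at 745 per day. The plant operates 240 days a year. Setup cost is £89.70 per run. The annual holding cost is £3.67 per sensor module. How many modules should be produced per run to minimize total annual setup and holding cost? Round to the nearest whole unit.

Annual demand D = 745 × 240 = 178,800.
Production build-up factor (1 − d/p) = 1 − 745/1,810 = 0.5884.
Q* = √(2DS / (H(1 − d/p))) = √(2 × 178,800 × 89.7 / (3.67 × 0.5884)).
= √(32,076,720 / 2.1594) ≈ 3854.131.

Q* ≈ 3,854 modules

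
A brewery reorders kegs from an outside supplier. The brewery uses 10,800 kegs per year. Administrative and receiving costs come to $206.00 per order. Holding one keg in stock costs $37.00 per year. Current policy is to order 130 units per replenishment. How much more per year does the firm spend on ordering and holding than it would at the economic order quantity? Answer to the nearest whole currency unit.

EOQ = √(2DS/H) = √(2 × 10,800 × 206 / 37) ≈ 346.78.
Cost at Q* = (D/Q*)S + (Q*/2)H = √(2DSH) ≈ $12,831.02.
Cost at Q = 130: (10,800/130)×206 + (130/2)×37 = $17,113.85 + $2,405.00 = $19,518.85.
Excess = $19,518.85 − $12,831.02 = $6,687.82.

Extra cost ≈ $6,688 per year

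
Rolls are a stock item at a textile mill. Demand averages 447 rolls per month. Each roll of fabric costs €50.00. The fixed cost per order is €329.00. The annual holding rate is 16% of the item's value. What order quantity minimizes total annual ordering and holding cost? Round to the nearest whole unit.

Annual demand D = 447 × 12 = 5,364.
Holding cost H = 0.16 × €50.00 = €8.0000 per unit per year.
EOQ = √(2DS / H) = √(2 × 5,364 × 329 / 8).
= √(3,529,512 / 8) = √441,189 ≈ 664.221.

Q* ≈ 664 rolls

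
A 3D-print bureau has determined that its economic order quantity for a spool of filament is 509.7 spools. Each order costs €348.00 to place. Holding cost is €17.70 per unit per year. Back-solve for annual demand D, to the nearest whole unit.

D ≈ 6,607 spools per year

Squaring Q* = √(2DS/H) gives Q*² = 2DS/H.
From Q* = √(2DS/H): D = Q*²H / (2S) = 509.7² × 17.7 / (2 × 348) = 6606.832.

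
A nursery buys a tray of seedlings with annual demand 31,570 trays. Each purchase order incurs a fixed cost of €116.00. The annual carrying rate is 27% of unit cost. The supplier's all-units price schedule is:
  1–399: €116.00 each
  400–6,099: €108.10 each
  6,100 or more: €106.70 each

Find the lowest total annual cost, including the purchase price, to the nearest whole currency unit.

Holding cost per unit per year at price C is H = 0.27·C.
For each price level, check whether its EOQ is feasible; otherwise the best quantity at that price is the breakpoint.
Tier 1 (€116.00): EOQ = 483.6 exceeds tier's upper bound 399, so this tier is dominated.
EOQ at €108.10 = 500.9 (feasible in tier 2): TC = 31,570×€108.10 + (31,570/500.9)×116 + (500.9/2)×0.27×€108.10 = €3,427,337.96.
EOQ at €106.70 = 504.2 < 6100, so use break Q=6100: TC = 31,570×€106.70 + (31,570/6100.0)×116 + (6100.0/2)×0.27×€106.70 = €3,456,986.80.
Lowest total cost among the candidates is at Q = 500.9.

TC* ≈ €3,427,338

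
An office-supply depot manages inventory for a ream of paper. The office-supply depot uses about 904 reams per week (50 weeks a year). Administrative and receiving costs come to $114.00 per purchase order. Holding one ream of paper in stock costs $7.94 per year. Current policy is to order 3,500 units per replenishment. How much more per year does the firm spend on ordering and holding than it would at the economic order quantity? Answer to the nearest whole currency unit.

Annual demand D = 904 × 50 = 45,200.
EOQ = √(2DS/H) = √(2 × 45,200 × 114 / 7.94) ≈ 1139.27.
Cost at Q* = (D/Q*)S + (Q*/2)H = √(2DSH) ≈ $9,045.80.
Cost at Q = 3,500: (45,200/3,500)×114 + (3,500/2)×7.94 = $1,472.23 + $13,895.00 = $15,367.23.
Excess = $15,367.23 − $9,045.80 = $6,321.43.

Extra cost ≈ $6,321 per year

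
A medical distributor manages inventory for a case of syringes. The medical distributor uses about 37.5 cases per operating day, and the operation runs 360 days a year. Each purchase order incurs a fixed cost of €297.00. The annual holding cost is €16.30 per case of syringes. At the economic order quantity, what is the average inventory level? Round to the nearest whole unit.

Average inventory ≈ 351 cases

Annual demand D = 37.5 × 360 = 13,500.
The optimal lot size = √(2DS/H) = √(2 × 13,500 × 297 / 16.3) ≈ 701.40.
Average inventory = Q*/2 ≈ 701.40 / 2 = 350.700.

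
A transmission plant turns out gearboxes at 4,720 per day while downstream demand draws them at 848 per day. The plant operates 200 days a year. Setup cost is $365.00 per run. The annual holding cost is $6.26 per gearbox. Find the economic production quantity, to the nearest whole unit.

Q* ≈ 4,910 gearboxes

Annual demand D = 848 × 200 = 169,600.
Production build-up factor (1 − d/p) = 1 − 848/4,720 = 0.8203.
Q* = √(2DS / (H(1 − d/p))) = √(2 × 169,600 × 365 / (6.26 × 0.8203)).
= √(123,808,000 / 5.1353) ≈ 4910.102.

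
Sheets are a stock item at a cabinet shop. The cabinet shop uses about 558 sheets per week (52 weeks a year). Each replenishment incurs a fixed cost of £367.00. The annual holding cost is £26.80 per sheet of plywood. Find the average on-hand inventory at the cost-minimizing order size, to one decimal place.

Average inventory ≈ 445.7 sheets

Annual demand D = 558 × 52 = 29,016.
EOQ = √(2DS/H) = √(2 × 29,016 × 367 / 26.8) ≈ 891.45.
Average inventory = Q*/2 ≈ 891.45 / 2 = 445.727.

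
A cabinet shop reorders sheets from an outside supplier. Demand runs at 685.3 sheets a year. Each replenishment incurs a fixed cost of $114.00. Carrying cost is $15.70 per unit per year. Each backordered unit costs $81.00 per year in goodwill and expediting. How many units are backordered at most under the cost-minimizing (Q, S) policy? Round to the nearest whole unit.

With planned backorders, Q* = √(2DS/H) · √((H+B)/B).
√(2DS/H) = √(2 × 685.3 × 114 / 15.7) = 99.760.
√((H+B)/B) = √((15.7+81)/81) = 1.0926.
Q* ≈ 109.001.
S* = Q* · H/(H+B) = 109.001 × 15.7/96.7 ≈ 17.697.

S* ≈ 18 sheets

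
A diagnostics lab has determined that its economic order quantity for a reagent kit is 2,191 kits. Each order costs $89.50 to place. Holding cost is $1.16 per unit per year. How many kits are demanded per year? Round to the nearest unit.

D ≈ 31,109 kits per year

Invert the EOQ relation Q*² = 2DS/H.
From Q* = √(2DS/H): D = Q*²H / (2S) = 2,191² × 1.16 / (2 × 89.5) = 31109.262.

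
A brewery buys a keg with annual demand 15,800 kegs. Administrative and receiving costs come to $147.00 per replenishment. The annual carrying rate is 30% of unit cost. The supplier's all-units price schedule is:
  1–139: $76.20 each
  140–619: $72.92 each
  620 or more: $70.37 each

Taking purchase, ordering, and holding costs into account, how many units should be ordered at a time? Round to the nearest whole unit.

Holding cost per unit per year at price C is H = 0.30·C.
Candidates are each tier's EOQ (if it falls in that tier) and each price-break quantity.
Tier 1 ($76.20): EOQ = 450.8 exceeds tier's upper bound 139, so this tier is dominated.
EOQ at $72.92 = 460.8 (feasible in tier 2): TC = 15,800×$72.92 + (15,800/460.8)×147 + (460.8/2)×0.30×$72.92 = $1,162,216.59.
EOQ at $70.37 = 469.1 < 620, so use break Q=620: TC = 15,800×$70.37 + (15,800/620.0)×147 + (620.0/2)×0.30×$70.37 = $1,122,136.54.
Lowest total cost is $1,122,136.54 at Q = 620.0.

Q* ≈ 620 kegs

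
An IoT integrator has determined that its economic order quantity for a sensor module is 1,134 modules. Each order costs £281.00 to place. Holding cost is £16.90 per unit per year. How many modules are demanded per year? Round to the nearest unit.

D ≈ 38,670 modules per year

Invert the EOQ relation Q*² = 2DS/H.
From Q* = √(2DS/H): D = Q*²H / (2S) = 1,134² × 16.9 / (2 × 281) = 38670.207.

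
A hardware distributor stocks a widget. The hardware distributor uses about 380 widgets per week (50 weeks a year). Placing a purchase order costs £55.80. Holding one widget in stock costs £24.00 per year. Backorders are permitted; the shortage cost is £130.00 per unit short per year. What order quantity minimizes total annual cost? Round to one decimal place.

Q* ≈ 323.5 widgets

Annual demand D = 380 × 50 = 19,000.
With planned backorders, Q* = √(2DS/H) · √((H+B)/B).
√(2DS/H) = √(2 × 19,000 × 55.8 / 24) = 297.237.
√((H+B)/B) = √((24+130)/130) = 1.0884.
Q* ≈ 323.513.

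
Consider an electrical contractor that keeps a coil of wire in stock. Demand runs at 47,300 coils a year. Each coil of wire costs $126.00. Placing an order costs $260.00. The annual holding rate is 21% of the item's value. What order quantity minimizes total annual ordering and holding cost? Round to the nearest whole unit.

Q* ≈ 964 coils

Holding cost H = 0.21 × $126.00 = $26.4600 per unit per year.
EOQ = √(2DS / H) = √(2 × 47,300 × 260 / 26.46).
= √(24,596,000 / 26.46) = √929,554.0438 ≈ 964.134.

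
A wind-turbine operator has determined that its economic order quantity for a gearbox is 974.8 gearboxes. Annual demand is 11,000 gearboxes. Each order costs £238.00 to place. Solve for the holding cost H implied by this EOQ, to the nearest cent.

The basic EOQ model gives Q* = √(2DS/H); rearrange for the unknown.
From Q* = √(2DS/H): H = 2DS / Q*² = 2 × 11,000 × 238 / 974.8² = 5.5102.

H ≈ £5.51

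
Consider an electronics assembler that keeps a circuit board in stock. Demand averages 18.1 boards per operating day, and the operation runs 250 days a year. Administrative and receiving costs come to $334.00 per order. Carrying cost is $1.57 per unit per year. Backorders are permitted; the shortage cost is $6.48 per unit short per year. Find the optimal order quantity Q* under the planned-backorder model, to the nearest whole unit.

Annual demand D = 18.1 × 250 = 4,525.
With planned backorders, Q* = √(2DS/H) · √((H+B)/B).
√(2DS/H) = √(2 × 4,525 × 334 / 1.57) = 1387.547.
√((H+B)/B) = √((1.57+6.48)/6.48) = 1.1146.
Q* ≈ 1546.529.

Q* ≈ 1,547 boards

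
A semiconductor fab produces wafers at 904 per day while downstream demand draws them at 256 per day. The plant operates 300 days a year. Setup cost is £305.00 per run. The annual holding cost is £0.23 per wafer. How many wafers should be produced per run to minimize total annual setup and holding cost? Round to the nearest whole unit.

Q* ≈ 16,857 wafers

Annual demand D = 256 × 300 = 76,800.
Production build-up factor (1 − d/p) = 1 − 256/904 = 0.7168.
Q* = √(2DS / (H(1 − d/p))) = √(2 × 76,800 × 305 / (0.23 × 0.7168)).
= √(46,848,000 / 0.1649) ≈ 16856.924.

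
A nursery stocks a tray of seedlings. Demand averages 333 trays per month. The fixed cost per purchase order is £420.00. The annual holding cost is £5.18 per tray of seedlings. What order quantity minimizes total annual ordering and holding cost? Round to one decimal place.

Annual demand D = 333 × 12 = 3,996.
EOQ = √(2DS / H) = √(2 × 3,996 × 420 / 5.18).
= √(3,356,640 / 5.18) = √648,000 ≈ 804.984.

Q* ≈ 805.0 trays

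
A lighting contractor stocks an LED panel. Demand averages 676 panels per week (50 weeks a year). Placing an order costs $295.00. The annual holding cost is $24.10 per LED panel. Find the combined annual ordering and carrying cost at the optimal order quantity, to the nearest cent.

Annual demand D = 676 × 50 = 33,800.
EOQ = √(2DS/H) = √(2 × 33,800 × 295 / 24.1) ≈ 909.65.
At Q*, ordering cost (D/Q*)S equals holding cost (Q*/2)H, each = √(DSH/2).
Minimum total = √(2DSH) = √(2 × 33,800 × 295 × 24.1) ≈ 21922.641.

TC* ≈ $21,922.64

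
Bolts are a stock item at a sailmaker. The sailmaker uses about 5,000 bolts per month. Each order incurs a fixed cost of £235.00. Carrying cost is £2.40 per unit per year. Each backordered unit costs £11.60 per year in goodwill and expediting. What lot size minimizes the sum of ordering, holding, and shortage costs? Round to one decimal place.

Annual demand D = 5,000 × 12 = 60,000.
With planned backorders, Q* = √(2DS/H) · √((H+B)/B).
√(2DS/H) = √(2 × 60,000 × 235 / 2.4) = 3427.827.
√((H+B)/B) = √((2.4+11.6)/11.6) = 1.0986.
Q* ≈ 3765.771.

Q* ≈ 3,765.8 bolts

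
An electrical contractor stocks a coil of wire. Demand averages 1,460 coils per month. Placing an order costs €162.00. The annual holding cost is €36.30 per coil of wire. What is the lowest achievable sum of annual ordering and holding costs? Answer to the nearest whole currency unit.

Annual demand D = 1,460 × 12 = 17,520.
EOQ = √(2DS/H) = √(2 × 17,520 × 162 / 36.3) ≈ 395.45.
At Q*, ordering cost (D/Q*)S equals holding cost (Q*/2)H, each = √(DSH/2).
Minimum total = √(2DSH) = √(2 × 17,520 × 162 × 36.3) ≈ 14354.659.

TC* ≈ €14,355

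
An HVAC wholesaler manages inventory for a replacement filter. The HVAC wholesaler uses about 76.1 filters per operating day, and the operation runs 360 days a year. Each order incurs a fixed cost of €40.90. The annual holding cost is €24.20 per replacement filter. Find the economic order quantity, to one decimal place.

Q* ≈ 304.3 filters

Annual demand D = 76.1 × 360 = 27,396.
EOQ = √(2DS / H) = √(2 × 27,396 × 40.9 / 24.2).
= √(2,240,992.8 / 24.2) = √92,603.0083 ≈ 304.307.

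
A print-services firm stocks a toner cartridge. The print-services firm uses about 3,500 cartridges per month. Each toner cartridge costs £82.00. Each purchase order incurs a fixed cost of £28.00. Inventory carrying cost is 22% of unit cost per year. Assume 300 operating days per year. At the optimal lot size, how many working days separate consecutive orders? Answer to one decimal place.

Annual demand D = 3,500 × 12 = 42,000.
Holding cost H = 0.22 × £82.00 = £18.0400 per unit per year.
EOQ = √(2DS/H) = √(2 × 42,000 × 28 / 18.04) ≈ 361.08.
Cycle time = Q*/D × 300 = 361.08 / 42,000 × 300 ≈ 2.579 days.

T ≈ 2.6 days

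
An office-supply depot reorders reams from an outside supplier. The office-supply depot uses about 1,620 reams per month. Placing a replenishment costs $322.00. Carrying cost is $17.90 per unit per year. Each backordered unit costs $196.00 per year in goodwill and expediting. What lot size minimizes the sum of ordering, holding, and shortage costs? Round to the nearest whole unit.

Q* ≈ 874 reams

Annual demand D = 1,620 × 12 = 19,440.
With planned backorders, Q* = √(2DS/H) · √((H+B)/B).
√(2DS/H) = √(2 × 19,440 × 322 / 17.9) = 836.305.
√((H+B)/B) = √((17.9+196)/196) = 1.0447.
Q* ≈ 873.659.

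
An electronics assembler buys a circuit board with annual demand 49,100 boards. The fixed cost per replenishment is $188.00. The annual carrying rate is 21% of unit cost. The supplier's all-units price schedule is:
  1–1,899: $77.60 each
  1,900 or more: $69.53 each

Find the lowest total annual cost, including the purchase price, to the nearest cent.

Holding cost per unit per year at price C is H = 0.21·C.
Evaluate total cost at each tier's feasible EOQ or, if the EOQ is below the tier, at the tier's minimum quantity.
EOQ at $77.60 = 1064.4 (feasible in tier 1): TC = 49,100×$77.60 + (49,100/1064.4)×188 + (1064.4/2)×0.21×$77.60 = $3,827,505.03.
EOQ at $69.53 = 1124.4 < 1900, so use break Q=1900: TC = 49,100×$69.53 + (49,100/1900.0)×188 + (1900.0/2)×0.21×$69.53 = $3,432,652.55.
Lowest total cost among the candidates is at Q = 1900.0.

TC* ≈ $3,432,652.55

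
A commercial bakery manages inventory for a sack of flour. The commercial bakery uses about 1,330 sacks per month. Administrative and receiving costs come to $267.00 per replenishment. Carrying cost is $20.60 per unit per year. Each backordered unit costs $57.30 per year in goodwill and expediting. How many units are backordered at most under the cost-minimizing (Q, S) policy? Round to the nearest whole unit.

S* ≈ 198 sacks

Annual demand D = 1,330 × 12 = 15,960.
With planned backorders, Q* = √(2DS/H) · √((H+B)/B).
√(2DS/H) = √(2 × 15,960 × 267 / 20.6) = 643.211.
√((H+B)/B) = √((20.6+57.3)/57.3) = 1.1660.
Q* ≈ 749.972.
S* = Q* · H/(H+B) = 749.972 × 20.6/77.9 ≈ 198.324.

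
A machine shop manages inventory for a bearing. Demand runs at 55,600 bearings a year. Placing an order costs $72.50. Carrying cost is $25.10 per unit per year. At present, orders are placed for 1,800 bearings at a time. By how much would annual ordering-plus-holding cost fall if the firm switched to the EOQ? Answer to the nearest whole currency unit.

Extra cost ≈ $10,604 per year

EOQ = √(2DS/H) = √(2 × 55,600 × 72.5 / 25.1) ≈ 566.74.
Cost at Q* = (D/Q*)S + (Q*/2)H = √(2DSH) ≈ $14,225.20.
Cost at Q = 1,800: (55,600/1,800)×72.5 + (1,800/2)×25.1 = $2,239.44 + $22,590.00 = $24,829.44.
Excess = $24,829.44 − $14,225.20 = $10,604.25.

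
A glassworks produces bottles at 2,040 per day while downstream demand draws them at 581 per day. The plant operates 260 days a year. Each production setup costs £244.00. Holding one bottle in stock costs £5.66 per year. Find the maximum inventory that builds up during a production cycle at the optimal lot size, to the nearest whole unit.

I_max ≈ 3,052 bottles

Annual demand D = 581 × 260 = 151,060.
Production build-up factor (1 − d/p) = 1 − 581/2,040 = 0.7152.
Q* = √(2DS / (H(1 − d/p))) = √(2 × 151,060 × 244 / (5.66 × 0.7152)).
= √(73,717,280 / 4.048) ≈ 4267.405.
Maximum inventory = Q*(1 − d/p) = 4267.405 × 0.7152 ≈ 3052.031.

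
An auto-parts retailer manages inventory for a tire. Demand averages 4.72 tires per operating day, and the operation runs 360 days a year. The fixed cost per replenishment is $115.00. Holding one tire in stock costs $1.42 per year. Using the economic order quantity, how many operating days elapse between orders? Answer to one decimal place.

Annual demand D = 4.72 × 360 = 1,699.2.
The optimal lot size = √(2DS/H) = √(2 × 1,699.2 × 115 / 1.42) ≈ 524.62.
Cycle time = Q*/D × 360 = 524.62 / 1,699.2 × 360 ≈ 111.148 days.

T ≈ 111.1 days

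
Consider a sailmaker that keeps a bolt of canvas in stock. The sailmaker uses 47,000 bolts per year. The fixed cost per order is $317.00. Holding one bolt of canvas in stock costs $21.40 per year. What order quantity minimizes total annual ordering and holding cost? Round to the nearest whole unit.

Q* ≈ 1,180 bolts

EOQ = √(2DS / H) = √(2 × 47,000 × 317 / 21.4).
= √(29,798,000 / 21.4) = √1,392,429.9065 ≈ 1180.013.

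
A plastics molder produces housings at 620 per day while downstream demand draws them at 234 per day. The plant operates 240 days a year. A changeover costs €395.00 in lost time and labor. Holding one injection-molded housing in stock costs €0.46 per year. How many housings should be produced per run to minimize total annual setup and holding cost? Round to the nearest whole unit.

Q* ≈ 12,447 housings

Annual demand D = 234 × 240 = 56,160.
Production build-up factor (1 − d/p) = 1 − 234/620 = 0.6226.
Q* = √(2DS / (H(1 − d/p))) = √(2 × 56,160 × 395 / (0.46 × 0.6226)).
= √(44,366,400 / 0.2864) ≈ 12446.590.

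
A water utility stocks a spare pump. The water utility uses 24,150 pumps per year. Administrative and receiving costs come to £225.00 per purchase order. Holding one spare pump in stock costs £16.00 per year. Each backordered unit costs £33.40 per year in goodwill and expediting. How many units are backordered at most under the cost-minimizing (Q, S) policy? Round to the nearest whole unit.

S* ≈ 325 pumps

With planned backorders, Q* = √(2DS/H) · √((H+B)/B).
√(2DS/H) = √(2 × 24,150 × 225 / 16) = 824.147.
√((H+B)/B) = √((16+33.4)/33.4) = 1.2162.
Q* ≈ 1002.294.
S* = Q* · H/(H+B) = 1002.294 × 16/49.4 ≈ 324.630.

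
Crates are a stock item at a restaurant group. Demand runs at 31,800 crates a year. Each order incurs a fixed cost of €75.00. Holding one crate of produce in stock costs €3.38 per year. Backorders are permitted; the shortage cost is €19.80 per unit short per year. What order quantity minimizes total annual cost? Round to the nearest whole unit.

Q* ≈ 1,285 crates

With planned backorders, Q* = √(2DS/H) · √((H+B)/B).
√(2DS/H) = √(2 × 31,800 × 75 / 3.38) = 1187.957.
√((H+B)/B) = √((3.38+19.8)/19.8) = 1.0820.
Q* ≈ 1285.361.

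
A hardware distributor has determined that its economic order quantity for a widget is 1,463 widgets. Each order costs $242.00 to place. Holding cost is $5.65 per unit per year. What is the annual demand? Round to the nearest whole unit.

Squaring Q* = √(2DS/H) gives Q*² = 2DS/H.
From Q* = √(2DS/H): D = Q*²H / (2S) = 1,463² × 5.65 / (2 × 242) = 24985.713.

D ≈ 24,986 widgets per year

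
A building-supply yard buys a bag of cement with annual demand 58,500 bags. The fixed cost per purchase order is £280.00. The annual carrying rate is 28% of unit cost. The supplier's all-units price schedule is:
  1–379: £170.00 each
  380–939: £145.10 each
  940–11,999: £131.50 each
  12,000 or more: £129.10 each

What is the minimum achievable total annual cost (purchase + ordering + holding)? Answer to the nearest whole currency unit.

TC* ≈ £7,727,481

Holding cost per unit per year at price C is H = 0.28·C.
For each price level, check whether its EOQ is feasible; otherwise the best quantity at that price is the breakpoint.
Tier 1 (£170.00): EOQ = 829.6 exceeds tier's upper bound 379, so this tier is dominated.
EOQ at £145.10 = 898.0 (feasible in tier 2): TC = 58,500×£145.10 + (58,500/898.0)×280 + (898.0/2)×0.28×£145.10 = £8,524,832.51.
EOQ at £131.50 = 943.3 (feasible in tier 3): TC = 58,500×£131.50 + (58,500/943.3)×280 + (943.3/2)×0.28×£131.50 = £7,727,480.72.
EOQ at £129.10 = 952.0 < 12000, so use break Q=12000: TC = 58,500×£129.10 + (58,500/12000.0)×280 + (12000.0/2)×0.28×£129.10 = £7,770,603.00.
Lowest total cost among the candidates is at Q = 943.3.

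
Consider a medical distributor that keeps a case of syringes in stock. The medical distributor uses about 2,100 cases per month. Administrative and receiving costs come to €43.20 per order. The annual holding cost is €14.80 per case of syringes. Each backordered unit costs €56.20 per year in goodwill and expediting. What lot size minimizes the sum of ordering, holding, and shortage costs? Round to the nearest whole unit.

Q* ≈ 431 cases

Annual demand D = 2,100 × 12 = 25,200.
With planned backorders, Q* = √(2DS/H) · √((H+B)/B).
√(2DS/H) = √(2 × 25,200 × 43.2 / 14.8) = 383.554.
√((H+B)/B) = √((14.8+56.2)/56.2) = 1.1240.
Q* ≈ 431.109.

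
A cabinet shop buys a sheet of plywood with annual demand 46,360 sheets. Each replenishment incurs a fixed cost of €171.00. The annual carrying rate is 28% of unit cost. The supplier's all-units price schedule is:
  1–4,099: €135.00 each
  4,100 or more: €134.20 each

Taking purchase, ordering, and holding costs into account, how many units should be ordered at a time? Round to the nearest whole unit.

Holding cost per unit per year at price C is H = 0.28·C.
For each price level, check whether its EOQ is feasible; otherwise the best quantity at that price is the breakpoint.
EOQ at €135.00 = 647.6 (feasible in tier 1): TC = 46,360×€135.00 + (46,360/647.6)×171 + (647.6/2)×0.28×€135.00 = €6,283,081.09.
EOQ at €134.20 = 649.6 < 4100, so use break Q=4100: TC = 46,360×€134.20 + (46,360/4100.0)×171 + (4100.0/2)×0.28×€134.20 = €6,300,476.35.
Lowest total cost is €6,283,081.09 at Q = 647.6.

Q* ≈ 648 sheets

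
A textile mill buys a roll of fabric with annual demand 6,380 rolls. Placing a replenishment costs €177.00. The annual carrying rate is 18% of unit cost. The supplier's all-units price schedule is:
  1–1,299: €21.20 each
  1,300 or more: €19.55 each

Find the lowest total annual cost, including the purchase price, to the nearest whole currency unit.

Holding cost per unit per year at price C is H = 0.18·C.
Evaluate total cost at each tier's feasible EOQ or, if the EOQ is below the tier, at the tier's minimum quantity.
EOQ at €21.20 = 769.3 (feasible in tier 1): TC = 6,380×€21.20 + (6,380/769.3)×177 + (769.3/2)×0.18×€21.20 = €138,191.73.
EOQ at €19.55 = 801.1 < 1300, so use break Q=1300: TC = 6,380×€19.55 + (6,380/1300.0)×177 + (1300.0/2)×0.18×€19.55 = €127,885.01.
Lowest total cost among the candidates is at Q = 1300.0.

TC* ≈ €127,885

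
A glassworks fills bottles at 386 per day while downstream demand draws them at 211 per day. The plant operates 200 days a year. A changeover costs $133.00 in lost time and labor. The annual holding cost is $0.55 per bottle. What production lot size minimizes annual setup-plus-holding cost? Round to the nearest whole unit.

Annual demand D = 211 × 200 = 42,200.
Production build-up factor (1 − d/p) = 1 − 211/386 = 0.4534.
Q* = √(2DS / (H(1 − d/p))) = √(2 × 42,200 × 133 / (0.55 × 0.4534)).
= √(11,225,200 / 0.2494) ≈ 6709.503.

Q* ≈ 6,710 bottles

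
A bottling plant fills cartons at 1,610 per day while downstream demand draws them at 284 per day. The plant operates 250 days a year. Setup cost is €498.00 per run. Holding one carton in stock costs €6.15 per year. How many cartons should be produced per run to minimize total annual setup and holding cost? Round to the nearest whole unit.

Annual demand D = 284 × 250 = 71,000.
Production build-up factor (1 − d/p) = 1 − 284/1,610 = 0.8236.
Q* = √(2DS / (H(1 − d/p))) = √(2 × 71,000 × 498 / (6.15 × 0.8236)).
= √(70,716,000 / 5.0652) ≈ 3736.478.

Q* ≈ 3,736 cartons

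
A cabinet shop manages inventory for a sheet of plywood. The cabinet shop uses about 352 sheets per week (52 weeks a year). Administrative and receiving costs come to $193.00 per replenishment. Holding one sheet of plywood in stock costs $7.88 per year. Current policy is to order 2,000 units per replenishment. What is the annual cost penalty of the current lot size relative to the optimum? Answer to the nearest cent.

Extra cost ≈ $2,184.77 per year

Annual demand D = 352 × 52 = 18,304.
EOQ = √(2DS/H) = √(2 × 18,304 × 193 / 7.88) ≈ 946.90.
Cost at Q* = (D/Q*)S + (Q*/2)H = √(2DSH) ≈ $7,461.56.
Cost at Q = 2,000: (18,304/2,000)×193 + (2,000/2)×7.88 = $1,766.34 + $7,880.00 = $9,646.34.
Excess = $9,646.34 − $7,461.56 = $2,184.77.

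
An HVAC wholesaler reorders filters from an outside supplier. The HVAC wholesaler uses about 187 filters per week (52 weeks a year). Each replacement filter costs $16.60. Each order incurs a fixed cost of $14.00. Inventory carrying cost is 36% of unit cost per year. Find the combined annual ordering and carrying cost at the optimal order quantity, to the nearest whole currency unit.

TC* ≈ $1,276

Annual demand D = 187 × 52 = 9,724.
Holding cost H = 0.36 × $16.60 = $5.9760 per unit per year.
The optimal lot size = √(2DS/H) = √(2 × 9,724 × 14 / 5.976) ≈ 213.45.
At the optimum the two cost components are equal, so total cost = 2·(Q*/2)H = Q*·H.
Minimum total = √(2DSH) = √(2 × 9,724 × 14 × 5.976) ≈ 1275.577.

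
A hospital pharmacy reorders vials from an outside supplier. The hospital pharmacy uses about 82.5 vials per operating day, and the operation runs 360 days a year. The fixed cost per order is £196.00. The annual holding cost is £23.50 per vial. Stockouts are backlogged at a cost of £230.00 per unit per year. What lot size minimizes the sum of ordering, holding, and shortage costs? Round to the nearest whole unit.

Q* ≈ 739 vials

Annual demand D = 82.5 × 360 = 29,700.
With planned backorders, Q* = √(2DS/H) · √((H+B)/B).
√(2DS/H) = √(2 × 29,700 × 196 / 23.5) = 703.862.
√((H+B)/B) = √((23.5+230)/230) = 1.0498.
Q* ≈ 738.945.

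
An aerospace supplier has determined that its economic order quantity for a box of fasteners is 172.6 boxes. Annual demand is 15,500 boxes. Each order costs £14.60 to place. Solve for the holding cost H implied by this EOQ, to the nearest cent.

Squaring Q* = √(2DS/H) gives Q*² = 2DS/H.
From Q* = √(2DS/H): H = 2DS / Q*² = 2 × 15,500 × 14.6 / 172.6² = 15.1926.

H ≈ £15.19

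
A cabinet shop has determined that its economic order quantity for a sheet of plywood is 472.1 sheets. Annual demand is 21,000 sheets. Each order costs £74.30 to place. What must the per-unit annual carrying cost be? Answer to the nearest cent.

H ≈ £14.00

Squaring Q* = √(2DS/H) gives Q*² = 2DS/H.
From Q* = √(2DS/H): H = 2DS / Q*² = 2 × 21,000 × 74.3 / 472.1² = 14.0014.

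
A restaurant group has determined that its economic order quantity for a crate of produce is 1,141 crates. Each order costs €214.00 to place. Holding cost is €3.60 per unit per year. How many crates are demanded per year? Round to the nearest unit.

D ≈ 10,950 crates per year

Invert the EOQ relation Q*² = 2DS/H.
From Q* = √(2DS/H): D = Q*²H / (2S) = 1,141² × 3.6 / (2 × 214) = 10950.401.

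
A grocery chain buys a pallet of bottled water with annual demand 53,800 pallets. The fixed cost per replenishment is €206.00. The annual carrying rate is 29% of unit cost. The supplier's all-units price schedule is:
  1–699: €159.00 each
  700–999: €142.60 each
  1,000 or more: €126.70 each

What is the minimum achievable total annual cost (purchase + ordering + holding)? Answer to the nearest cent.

TC* ≈ €6,845,914.30

Holding cost per unit per year at price C is H = 0.29·C.
For each price level, check whether its EOQ is feasible; otherwise the best quantity at that price is the breakpoint.
EOQ at €159.00 = 693.3 (feasible in tier 1): TC = 53,800×€159.00 + (53,800/693.3)×206 + (693.3/2)×0.29×€159.00 = €8,586,169.61.
EOQ at €142.60 = 732.1 (feasible in tier 2): TC = 53,800×€142.60 + (53,800/732.1)×206 + (732.1/2)×0.29×€142.60 = €7,702,156.00.
EOQ at €126.70 = 776.7 < 1000, so use break Q=1000: TC = 53,800×€126.70 + (53,800/1000.0)×206 + (1000.0/2)×0.29×€126.70 = €6,845,914.30.
Lowest total cost among the candidates is at Q = 1000.0.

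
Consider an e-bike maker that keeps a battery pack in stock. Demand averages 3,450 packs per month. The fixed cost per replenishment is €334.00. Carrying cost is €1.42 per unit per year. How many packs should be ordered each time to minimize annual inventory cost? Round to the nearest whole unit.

Q* ≈ 4,413 packs

Annual demand D = 3,450 × 12 = 41,400.
EOQ = √(2DS / H) = √(2 × 41,400 × 334 / 1.42).
= √(27,655,200 / 1.42) = √19,475,492.9577 ≈ 4413.105.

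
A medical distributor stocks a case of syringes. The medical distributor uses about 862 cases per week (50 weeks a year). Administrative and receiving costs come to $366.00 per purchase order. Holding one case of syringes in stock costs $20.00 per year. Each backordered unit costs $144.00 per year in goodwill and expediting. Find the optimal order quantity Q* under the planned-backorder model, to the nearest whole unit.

Q* ≈ 1,340 cases

Annual demand D = 862 × 50 = 43,100.
With planned backorders, Q* = √(2DS/H) · √((H+B)/B).
√(2DS/H) = √(2 × 43,100 × 366 / 20) = 1255.970.
√((H+B)/B) = √((20+144)/144) = 1.0672.
Q* ≈ 1340.355.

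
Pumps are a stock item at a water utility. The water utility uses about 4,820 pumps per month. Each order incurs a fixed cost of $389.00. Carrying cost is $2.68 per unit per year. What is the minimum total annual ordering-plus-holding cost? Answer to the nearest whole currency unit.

Annual demand D = 4,820 × 12 = 57,840.
The optimal lot size = √(2DS/H) = √(2 × 57,840 × 389 / 2.68) ≈ 4097.67.
At Q*, ordering cost (D/Q*)S equals holding cost (Q*/2)H, each = √(DSH/2).
Minimum total = √(2DSH) = √(2 × 57,840 × 389 × 2.68) ≈ 10981.745.

TC* ≈ $10,982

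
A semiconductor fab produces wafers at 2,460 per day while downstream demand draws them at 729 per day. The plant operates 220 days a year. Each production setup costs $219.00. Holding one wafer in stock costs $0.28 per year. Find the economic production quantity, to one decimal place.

Annual demand D = 729 × 220 = 160,380.
Production build-up factor (1 − d/p) = 1 − 729/2,460 = 0.7037.
Q* = √(2DS / (H(1 − d/p))) = √(2 × 160,380 × 219 / (0.28 × 0.7037)).
= √(70,246,440 / 0.197) ≈ 18882.181.

Q* ≈ 18,882.2 wafers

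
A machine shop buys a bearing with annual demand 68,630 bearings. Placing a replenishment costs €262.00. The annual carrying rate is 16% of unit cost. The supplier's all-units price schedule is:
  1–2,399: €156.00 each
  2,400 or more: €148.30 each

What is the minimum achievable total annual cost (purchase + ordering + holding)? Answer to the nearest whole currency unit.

Holding cost per unit per year at price C is H = 0.16·C.
Evaluate total cost at each tier's feasible EOQ or, if the EOQ is below the tier, at the tier's minimum quantity.
EOQ at €156.00 = 1200.3 (feasible in tier 1): TC = 68,630×€156.00 + (68,630/1200.3)×262 + (1200.3/2)×0.16×€156.00 = €10,736,240.22.
EOQ at €148.30 = 1231.1 < 2400, so use break Q=2400: TC = 68,630×€148.30 + (68,630/2400.0)×262 + (2400.0/2)×0.16×€148.30 = €10,213,794.71.
Lowest total cost among the candidates is at Q = 2400.0.

TC* ≈ €10,213,795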